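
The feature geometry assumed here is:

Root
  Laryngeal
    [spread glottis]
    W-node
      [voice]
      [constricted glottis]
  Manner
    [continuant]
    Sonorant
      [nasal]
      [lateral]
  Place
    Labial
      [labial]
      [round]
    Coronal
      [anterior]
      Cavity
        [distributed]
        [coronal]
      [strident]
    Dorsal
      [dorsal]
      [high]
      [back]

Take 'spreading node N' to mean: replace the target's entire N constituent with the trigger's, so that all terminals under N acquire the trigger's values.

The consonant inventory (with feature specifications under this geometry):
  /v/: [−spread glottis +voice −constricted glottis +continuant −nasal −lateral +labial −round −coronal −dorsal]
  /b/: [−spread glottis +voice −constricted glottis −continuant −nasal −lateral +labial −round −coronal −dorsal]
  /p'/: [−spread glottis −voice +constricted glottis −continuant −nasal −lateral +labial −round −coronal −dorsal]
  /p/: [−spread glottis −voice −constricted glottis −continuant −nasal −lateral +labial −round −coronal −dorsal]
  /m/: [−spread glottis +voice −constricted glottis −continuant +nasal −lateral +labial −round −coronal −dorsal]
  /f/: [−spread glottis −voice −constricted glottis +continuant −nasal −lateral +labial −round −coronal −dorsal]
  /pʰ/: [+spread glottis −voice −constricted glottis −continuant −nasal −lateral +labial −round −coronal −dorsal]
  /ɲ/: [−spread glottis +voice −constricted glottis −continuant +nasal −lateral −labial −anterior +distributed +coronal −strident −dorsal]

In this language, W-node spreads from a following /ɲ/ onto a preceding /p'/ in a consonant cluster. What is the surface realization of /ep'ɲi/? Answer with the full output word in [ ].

[ebɲi]

Terminals under W-node in this geometry: [voice], [constricted glottis].
After delinking /p'/'s W-node and linking /ɲ/'s, the affected terminals become [+voice], [−constricted glottis]; [spread glottis], [continuant], [nasal], … (outside W-node) are retained from /p'/.
This feature bundle is that of [b], so /ep'ɲi/ surfaces as [ebɲi].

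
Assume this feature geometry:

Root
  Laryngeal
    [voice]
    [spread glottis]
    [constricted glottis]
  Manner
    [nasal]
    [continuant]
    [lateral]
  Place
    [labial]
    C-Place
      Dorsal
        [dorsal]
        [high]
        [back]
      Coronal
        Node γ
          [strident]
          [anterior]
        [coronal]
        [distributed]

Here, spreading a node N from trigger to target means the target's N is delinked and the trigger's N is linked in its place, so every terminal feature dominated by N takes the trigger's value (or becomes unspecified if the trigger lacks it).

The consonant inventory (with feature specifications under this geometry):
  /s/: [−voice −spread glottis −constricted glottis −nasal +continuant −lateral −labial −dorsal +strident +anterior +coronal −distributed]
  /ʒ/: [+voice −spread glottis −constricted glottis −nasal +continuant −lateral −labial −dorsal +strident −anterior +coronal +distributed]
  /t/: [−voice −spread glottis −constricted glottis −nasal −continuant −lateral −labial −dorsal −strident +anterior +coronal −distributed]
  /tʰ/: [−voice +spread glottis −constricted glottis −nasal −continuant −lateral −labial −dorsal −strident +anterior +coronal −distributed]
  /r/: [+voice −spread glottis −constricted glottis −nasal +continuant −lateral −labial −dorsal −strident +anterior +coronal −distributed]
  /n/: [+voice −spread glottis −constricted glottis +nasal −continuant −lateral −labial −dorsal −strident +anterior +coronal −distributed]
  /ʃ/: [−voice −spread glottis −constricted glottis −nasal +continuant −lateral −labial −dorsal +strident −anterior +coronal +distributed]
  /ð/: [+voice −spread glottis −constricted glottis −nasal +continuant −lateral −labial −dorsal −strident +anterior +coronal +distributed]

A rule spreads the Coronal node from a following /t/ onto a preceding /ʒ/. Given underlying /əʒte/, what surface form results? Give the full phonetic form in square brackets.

Terminals under Coronal in this geometry: [strident], [anterior], [coronal], [distributed].
After delinking /ʒ/'s Coronal and linking /t/'s, the affected terminals become [−strident], [+anterior], [+coronal], [−distributed]; [voice], [spread glottis], [constricted glottis], … (outside Coronal) are retained from /ʒ/.
This feature bundle is that of [r], so /əʒte/ surfaces as [ərte].

[ərte]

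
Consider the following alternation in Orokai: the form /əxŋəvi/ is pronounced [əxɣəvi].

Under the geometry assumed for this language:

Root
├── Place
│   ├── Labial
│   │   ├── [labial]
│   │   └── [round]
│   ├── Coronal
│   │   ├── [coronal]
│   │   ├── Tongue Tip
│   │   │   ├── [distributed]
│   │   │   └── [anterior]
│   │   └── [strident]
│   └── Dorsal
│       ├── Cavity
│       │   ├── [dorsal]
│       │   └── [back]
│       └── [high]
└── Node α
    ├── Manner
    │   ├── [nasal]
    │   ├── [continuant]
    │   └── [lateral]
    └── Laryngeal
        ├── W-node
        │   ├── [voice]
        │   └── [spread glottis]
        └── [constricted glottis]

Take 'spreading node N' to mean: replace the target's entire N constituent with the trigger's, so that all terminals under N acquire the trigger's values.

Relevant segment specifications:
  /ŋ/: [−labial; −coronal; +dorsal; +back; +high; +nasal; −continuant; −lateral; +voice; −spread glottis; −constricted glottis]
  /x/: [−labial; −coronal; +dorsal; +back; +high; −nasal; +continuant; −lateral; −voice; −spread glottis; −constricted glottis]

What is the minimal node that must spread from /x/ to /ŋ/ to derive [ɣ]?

/ŋ/ and [ɣ] differ in [nasal], [continuant]; every other specified feature is identical.
In this geometry the lowest node dominating all of them is Manner: every daughter of Manner dominates only a proper subset, so no lower node suffices.
Spreading Manner from /x/ overwrites each of those terminals with /x/'s values, yielding exactly [ɣ].
[voice] — on which /x/ differs from /ŋ/ — is unchanged, so neither Node α nor anything higher can have spread; the constituent is no larger than Manner.

Manner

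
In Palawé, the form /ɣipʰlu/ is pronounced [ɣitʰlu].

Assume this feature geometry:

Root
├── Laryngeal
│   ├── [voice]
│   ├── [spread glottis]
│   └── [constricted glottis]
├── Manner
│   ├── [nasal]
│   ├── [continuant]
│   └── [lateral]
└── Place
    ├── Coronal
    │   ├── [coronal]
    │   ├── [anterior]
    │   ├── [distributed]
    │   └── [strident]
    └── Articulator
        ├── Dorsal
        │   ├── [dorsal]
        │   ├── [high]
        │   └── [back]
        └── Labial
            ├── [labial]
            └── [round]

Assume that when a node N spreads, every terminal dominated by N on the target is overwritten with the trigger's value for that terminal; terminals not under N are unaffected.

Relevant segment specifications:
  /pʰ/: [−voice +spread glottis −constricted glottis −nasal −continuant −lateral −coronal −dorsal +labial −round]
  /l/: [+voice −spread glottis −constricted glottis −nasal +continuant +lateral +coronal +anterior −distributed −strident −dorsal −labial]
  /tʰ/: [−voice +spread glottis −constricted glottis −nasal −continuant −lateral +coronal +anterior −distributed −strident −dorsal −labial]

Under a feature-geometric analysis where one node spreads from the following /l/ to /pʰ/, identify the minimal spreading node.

Feature comparison: [labial], [round], [coronal], [anterior], [distributed], [strident] differ between /pʰ/ and [tʰ]; the remaining terminals match.
In this geometry the lowest node dominating all of them is Place: every daughter of Place dominates only a proper subset, so no lower node suffices.
Spreading Place from /l/ overwrites each of those terminals with /l/'s values, yielding exactly [tʰ].
Had Root spread, [continuant], [spread glottis] would have taken /l/'s values; they stay as in /pʰ/, confirming the spreading constituent is exactly Place.

Place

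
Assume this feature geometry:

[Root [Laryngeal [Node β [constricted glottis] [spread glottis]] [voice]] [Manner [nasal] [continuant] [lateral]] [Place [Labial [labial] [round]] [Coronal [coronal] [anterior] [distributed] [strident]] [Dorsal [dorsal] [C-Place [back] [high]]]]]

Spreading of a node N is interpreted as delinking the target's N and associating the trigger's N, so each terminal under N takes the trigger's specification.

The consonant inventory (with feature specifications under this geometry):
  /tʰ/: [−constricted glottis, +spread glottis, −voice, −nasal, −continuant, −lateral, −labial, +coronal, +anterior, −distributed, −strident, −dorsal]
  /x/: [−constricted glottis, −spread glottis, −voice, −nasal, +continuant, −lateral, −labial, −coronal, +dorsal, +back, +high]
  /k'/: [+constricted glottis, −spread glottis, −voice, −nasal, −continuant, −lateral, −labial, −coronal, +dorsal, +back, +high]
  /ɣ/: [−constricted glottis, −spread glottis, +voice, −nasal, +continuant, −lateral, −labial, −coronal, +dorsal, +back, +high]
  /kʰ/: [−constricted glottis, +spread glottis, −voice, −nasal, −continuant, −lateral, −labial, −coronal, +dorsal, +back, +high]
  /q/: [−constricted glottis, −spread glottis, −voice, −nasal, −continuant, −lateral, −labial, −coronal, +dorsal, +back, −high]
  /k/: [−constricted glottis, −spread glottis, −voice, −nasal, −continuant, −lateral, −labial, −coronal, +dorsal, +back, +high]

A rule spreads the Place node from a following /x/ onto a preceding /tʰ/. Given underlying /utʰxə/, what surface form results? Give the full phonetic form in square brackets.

[ukʰxə]

Place immediately or transitively dominates [labial], [round], [coronal], [anterior], [distributed], [strident], [dorsal], [back], [high].
After delinking /tʰ/'s Place and linking /x/'s, the affected terminals become [−labial], [−coronal], [+dorsal], [+back], [+high]; [constricted glottis], [spread glottis], [voice], … (outside Place) are retained from /tʰ/.
Among the inventory, only /kʰ/ has exactly this specification, giving the surface form [ukʰxə].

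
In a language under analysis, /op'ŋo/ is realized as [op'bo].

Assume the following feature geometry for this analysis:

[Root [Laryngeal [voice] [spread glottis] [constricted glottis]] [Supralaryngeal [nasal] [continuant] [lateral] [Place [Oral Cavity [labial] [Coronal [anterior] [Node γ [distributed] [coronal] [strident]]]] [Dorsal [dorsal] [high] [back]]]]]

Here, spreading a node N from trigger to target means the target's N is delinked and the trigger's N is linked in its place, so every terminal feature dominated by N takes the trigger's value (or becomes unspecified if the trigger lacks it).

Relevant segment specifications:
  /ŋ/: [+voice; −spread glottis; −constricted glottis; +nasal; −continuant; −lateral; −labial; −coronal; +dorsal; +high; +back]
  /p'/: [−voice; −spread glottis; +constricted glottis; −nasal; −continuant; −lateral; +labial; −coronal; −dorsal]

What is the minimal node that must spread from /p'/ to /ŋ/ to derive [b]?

Supralaryngeal

/ŋ/ and [b] differ in [nasal], [labial], [dorsal], [high], [back]; every other specified feature is identical.
These terminals are all dominated by Supralaryngeal, and no proper subconstituent of Supralaryngeal covers them all; Supralaryngeal is their lowest common ancestor.
Delinking /ŋ/'s Supralaryngeal and associating /p'/'s Supralaryngeal gives precisely the feature bundle of [b].
[constricted glottis], [voice] — on which /p'/ differs from /ŋ/ — are unchanged, so Root cannot have spread; the constituent is no larger than Supralaryngeal.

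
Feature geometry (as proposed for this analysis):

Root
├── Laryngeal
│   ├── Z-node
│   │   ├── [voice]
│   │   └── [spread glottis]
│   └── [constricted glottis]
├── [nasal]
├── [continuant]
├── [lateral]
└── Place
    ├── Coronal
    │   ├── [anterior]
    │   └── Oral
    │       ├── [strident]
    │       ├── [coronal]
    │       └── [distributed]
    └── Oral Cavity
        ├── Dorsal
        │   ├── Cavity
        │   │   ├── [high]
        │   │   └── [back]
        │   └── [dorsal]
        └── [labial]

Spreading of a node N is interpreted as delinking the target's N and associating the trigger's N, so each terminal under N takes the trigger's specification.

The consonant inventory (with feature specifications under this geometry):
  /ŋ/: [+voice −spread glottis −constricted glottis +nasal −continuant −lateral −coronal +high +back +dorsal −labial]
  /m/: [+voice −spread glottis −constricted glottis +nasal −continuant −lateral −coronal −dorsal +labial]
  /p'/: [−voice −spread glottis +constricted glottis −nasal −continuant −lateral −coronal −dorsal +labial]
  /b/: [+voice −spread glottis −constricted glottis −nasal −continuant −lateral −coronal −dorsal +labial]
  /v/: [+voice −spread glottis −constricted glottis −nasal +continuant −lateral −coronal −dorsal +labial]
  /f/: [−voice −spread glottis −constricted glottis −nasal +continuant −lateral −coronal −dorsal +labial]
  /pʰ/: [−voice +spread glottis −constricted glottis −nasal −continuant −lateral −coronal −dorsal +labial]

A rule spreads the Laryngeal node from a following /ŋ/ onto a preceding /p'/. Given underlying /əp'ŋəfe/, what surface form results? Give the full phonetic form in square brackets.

Terminals under Laryngeal in this geometry: [voice], [spread glottis], [constricted glottis].
The target acquires /ŋ/'s values for everything under Laryngeal — [+voice], [−spread glottis], [−constricted glottis] — while keeping its own [nasal], [continuant], [lateral], ….
Among the inventory, only /b/ has exactly this specification, giving the surface form [əbŋəfe].

[əbŋəfe]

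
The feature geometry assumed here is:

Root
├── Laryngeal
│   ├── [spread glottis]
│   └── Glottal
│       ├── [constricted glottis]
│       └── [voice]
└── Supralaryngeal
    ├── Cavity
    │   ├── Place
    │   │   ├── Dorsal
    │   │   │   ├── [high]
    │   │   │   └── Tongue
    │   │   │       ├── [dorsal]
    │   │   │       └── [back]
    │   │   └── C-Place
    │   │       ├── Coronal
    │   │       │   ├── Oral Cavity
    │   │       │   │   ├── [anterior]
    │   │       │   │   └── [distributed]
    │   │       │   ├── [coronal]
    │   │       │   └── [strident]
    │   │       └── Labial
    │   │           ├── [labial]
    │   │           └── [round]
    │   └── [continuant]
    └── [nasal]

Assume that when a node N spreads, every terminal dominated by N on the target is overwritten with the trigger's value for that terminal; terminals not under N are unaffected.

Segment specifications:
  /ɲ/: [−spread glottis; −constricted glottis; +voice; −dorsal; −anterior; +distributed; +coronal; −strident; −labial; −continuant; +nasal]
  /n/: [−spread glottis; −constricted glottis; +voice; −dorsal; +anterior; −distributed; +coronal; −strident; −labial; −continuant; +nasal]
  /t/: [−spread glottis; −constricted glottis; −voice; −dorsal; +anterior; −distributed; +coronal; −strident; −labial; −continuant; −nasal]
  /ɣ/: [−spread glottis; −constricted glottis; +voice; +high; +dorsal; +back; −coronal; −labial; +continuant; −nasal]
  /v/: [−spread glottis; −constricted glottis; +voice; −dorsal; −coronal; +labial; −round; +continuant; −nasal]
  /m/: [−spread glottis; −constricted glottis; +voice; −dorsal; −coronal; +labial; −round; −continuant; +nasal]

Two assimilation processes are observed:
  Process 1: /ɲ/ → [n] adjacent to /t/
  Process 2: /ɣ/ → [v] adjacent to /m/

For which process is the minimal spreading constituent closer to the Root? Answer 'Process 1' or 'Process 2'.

In Process 1, [anterior], [distributed] change, so the minimal spreading node is Oral Cavity at depth 6.
Process 2 alters [labial], [round], [dorsal], [high], [back]; the lowest common ancestor is Place (depth 3 from Root).
Place (depth 3) sits above Oral Cavity (depth 6), making Process 2 the one with the higher spreading node.

Process 2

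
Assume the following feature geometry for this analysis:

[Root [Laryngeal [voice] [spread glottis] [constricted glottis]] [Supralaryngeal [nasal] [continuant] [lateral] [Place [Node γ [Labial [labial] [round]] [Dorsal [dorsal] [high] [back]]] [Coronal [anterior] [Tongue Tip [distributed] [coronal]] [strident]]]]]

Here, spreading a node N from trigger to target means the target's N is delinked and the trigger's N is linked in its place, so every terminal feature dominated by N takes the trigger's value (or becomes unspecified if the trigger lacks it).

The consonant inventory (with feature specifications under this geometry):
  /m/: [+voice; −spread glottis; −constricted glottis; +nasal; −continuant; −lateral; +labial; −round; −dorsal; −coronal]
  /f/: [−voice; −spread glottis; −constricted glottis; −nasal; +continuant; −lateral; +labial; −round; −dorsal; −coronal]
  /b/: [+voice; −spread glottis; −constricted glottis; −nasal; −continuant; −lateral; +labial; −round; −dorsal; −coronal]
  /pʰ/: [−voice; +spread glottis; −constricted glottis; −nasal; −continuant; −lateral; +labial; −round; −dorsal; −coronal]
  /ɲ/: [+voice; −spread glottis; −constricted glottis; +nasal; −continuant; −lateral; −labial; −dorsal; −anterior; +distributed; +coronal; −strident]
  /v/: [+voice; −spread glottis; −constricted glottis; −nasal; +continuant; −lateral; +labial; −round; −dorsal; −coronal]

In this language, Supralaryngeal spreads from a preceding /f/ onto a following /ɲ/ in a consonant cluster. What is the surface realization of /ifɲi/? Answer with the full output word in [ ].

[ifvi]

Supralaryngeal immediately or transitively dominates [nasal], [continuant], [lateral], [labial], [round], [dorsal], [high], [back], [anterior], [distributed], [coronal], [strident].
After delinking /ɲ/'s Supralaryngeal and linking /f/'s, the affected terminals become [−nasal], [+continuant], [−lateral], [+labial], [−round], [−dorsal], [−coronal]; [voice], [spread glottis], [constricted glottis] (outside Supralaryngeal) are retained from /ɲ/.
The resulting bundle matches /v/ in the inventory; substituting it for /ɲ/ gives [ifvi].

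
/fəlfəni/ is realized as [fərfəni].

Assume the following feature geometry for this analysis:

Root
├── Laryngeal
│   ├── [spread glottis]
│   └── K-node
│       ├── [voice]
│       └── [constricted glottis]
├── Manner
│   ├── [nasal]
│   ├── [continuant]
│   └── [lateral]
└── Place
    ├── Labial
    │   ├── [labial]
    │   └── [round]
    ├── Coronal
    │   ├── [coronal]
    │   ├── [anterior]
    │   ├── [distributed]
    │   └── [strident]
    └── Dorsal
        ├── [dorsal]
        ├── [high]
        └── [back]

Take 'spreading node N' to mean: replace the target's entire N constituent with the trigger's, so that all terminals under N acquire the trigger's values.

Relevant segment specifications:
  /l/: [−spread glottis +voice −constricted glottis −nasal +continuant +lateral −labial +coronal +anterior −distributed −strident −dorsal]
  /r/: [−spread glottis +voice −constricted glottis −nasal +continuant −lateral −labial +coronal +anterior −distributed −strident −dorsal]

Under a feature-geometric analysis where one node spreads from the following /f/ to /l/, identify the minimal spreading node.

[lateral]

The alternation /l/ → [r] changes [lateral] and nothing else.
With a single altered terminal, the smallest constituent that could spread is that terminal — [lateral].
Features on which the two segments disagree outside [lateral], such as [voice], [labial], are unchanged — nothing dominating them spread, and [lateral] is the minimal sufficient constituent.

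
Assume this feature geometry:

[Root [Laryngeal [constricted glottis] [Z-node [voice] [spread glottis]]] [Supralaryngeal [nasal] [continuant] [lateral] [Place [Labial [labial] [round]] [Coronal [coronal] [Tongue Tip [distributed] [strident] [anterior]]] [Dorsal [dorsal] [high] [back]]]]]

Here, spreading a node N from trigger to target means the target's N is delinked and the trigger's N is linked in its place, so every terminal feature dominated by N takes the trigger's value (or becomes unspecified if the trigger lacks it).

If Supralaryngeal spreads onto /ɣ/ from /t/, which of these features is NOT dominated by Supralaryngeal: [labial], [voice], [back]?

[voice]

The terminals dominated by Supralaryngeal are [nasal], [continuant], [lateral], [labial], [round], [coronal], [distributed], [strident], [anterior], [dorsal], [high], [back].
[back], [labial] all lie under Supralaryngeal, so they are overwritten when Supralaryngeal spreads.
[voice] is not within the Supralaryngeal subtree (it hangs from Z-node), so /ɣ/'s [voice] value survives.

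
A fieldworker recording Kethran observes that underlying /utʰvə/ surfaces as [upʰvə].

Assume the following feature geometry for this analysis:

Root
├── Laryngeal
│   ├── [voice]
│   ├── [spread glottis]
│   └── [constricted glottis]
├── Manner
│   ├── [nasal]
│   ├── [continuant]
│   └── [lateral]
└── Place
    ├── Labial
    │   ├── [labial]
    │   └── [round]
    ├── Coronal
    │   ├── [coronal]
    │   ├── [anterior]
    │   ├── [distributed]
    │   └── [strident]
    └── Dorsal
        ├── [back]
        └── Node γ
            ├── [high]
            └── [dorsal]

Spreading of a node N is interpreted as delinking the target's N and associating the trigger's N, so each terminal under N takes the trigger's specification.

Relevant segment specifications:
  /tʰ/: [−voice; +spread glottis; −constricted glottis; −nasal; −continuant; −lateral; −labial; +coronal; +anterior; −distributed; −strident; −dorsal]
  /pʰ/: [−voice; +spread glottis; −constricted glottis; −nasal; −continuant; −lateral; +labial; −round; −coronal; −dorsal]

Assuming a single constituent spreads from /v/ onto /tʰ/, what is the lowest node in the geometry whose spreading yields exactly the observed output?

Feature comparison: [labial], [round], [coronal], [anterior], [distributed], [strident] differ between /tʰ/ and [pʰ]; the remaining terminals match.
Tracing each changed feature up the tree, the paths first meet at Place; any lower node misses at least one of them.
Spreading Place from /v/ overwrites each of those terminals with /v/'s values, yielding exactly [pʰ].
Had Root spread, [spread glottis], [continuant] would have taken /v/'s values; they stay as in /tʰ/, confirming the spreading constituent is exactly Place.

Place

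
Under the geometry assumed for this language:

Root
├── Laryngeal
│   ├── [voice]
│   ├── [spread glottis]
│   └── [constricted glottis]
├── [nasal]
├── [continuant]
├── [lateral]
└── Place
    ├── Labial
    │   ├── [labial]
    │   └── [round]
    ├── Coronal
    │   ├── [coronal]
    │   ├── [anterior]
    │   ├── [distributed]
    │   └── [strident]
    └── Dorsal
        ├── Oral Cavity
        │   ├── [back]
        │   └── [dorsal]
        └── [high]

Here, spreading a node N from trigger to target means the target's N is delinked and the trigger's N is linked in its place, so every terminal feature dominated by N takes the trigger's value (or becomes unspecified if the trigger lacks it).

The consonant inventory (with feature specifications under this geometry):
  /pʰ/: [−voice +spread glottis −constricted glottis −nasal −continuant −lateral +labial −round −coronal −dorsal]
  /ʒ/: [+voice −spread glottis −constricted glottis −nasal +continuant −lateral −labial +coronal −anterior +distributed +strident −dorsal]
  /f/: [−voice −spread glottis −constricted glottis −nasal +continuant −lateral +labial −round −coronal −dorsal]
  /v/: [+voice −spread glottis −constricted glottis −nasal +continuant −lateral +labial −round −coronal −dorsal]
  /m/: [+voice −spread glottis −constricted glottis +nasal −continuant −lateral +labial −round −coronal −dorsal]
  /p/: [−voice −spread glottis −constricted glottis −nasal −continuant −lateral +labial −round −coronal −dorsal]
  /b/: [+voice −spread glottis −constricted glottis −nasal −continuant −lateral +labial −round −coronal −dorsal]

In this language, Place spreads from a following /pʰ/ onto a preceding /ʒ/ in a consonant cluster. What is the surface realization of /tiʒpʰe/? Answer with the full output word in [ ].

Terminals under Place in this geometry: [labial], [round], [coronal], [anterior], [distributed], [strident], [back], [dorsal], [high].
Spreading Place from /pʰ/ onto /ʒ/ replaces those values with /pʰ/'s: [+labial], [−round], [−coronal], [−dorsal]. Features outside Place ([voice], [spread glottis], [constricted glottis], …) stay as in /ʒ/.
The resulting bundle matches /v/ in the inventory; substituting it for /ʒ/ gives [tivpʰe].

[tivpʰe]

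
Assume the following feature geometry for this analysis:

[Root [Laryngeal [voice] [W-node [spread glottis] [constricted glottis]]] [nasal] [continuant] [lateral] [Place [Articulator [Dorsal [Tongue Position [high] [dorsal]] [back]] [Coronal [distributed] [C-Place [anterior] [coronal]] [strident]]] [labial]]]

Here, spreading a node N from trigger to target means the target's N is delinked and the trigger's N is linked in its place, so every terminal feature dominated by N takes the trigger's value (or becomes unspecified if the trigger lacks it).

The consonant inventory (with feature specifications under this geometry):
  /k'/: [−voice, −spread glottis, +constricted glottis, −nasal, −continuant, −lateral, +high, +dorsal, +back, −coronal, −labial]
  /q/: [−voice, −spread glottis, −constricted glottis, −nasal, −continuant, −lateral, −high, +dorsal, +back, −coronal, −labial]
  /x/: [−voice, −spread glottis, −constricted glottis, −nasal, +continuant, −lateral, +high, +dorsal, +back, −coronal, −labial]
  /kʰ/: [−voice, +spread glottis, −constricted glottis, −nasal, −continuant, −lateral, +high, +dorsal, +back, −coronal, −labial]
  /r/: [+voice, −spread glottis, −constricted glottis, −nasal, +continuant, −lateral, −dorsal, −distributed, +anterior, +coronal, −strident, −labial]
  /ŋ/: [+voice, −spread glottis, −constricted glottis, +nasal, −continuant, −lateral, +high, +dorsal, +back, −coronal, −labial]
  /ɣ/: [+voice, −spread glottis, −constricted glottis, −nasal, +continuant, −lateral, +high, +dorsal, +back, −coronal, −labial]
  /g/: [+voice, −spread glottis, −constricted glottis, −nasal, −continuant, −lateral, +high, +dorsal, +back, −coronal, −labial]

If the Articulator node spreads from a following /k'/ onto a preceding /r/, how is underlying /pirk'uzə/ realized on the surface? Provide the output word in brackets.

Articulator immediately or transitively dominates [high], [dorsal], [back], [distributed], [anterior], [coronal], [strident].
After delinking /r/'s Articulator and linking /k'/'s, the affected terminals become [+high], [+dorsal], [+back], [−coronal]; [voice], [spread glottis], [constricted glottis], … (outside Articulator) are retained from /r/.
This feature bundle is that of [ɣ], so /pirk'uzə/ surfaces as [piɣk'uzə].

[piɣk'uzə]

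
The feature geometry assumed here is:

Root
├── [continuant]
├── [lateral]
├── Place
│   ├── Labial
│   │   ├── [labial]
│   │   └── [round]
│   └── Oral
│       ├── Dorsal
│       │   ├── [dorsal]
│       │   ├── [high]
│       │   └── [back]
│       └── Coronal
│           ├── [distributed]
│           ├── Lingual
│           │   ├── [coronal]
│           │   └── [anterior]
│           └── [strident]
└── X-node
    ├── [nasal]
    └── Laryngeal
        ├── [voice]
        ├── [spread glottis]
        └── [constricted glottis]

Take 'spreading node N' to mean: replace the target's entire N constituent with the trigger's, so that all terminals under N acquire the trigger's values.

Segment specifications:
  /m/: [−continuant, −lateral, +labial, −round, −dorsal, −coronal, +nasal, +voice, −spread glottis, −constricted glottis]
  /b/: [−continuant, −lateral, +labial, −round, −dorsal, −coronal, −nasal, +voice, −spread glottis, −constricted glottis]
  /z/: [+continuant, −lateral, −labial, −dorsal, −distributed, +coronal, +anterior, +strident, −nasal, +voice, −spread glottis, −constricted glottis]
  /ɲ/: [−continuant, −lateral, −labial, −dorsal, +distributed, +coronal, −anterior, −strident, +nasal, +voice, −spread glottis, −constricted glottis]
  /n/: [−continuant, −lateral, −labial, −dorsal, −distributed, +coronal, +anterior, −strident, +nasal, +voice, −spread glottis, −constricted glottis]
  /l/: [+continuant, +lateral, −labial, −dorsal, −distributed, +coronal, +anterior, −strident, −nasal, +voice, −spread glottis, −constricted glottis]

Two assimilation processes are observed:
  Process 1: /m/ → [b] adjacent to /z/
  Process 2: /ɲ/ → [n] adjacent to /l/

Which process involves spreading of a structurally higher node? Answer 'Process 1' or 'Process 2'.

Process 1

Process 1: the feature that changes is [nasal]; the minimal node is [nasal] (depth 2).
In Process 2, [anterior], [distributed] change, so the minimal spreading node is Coronal at depth 3.
[nasal] (depth 2) sits above Coronal (depth 3), making Process 1 the one with the higher spreading node.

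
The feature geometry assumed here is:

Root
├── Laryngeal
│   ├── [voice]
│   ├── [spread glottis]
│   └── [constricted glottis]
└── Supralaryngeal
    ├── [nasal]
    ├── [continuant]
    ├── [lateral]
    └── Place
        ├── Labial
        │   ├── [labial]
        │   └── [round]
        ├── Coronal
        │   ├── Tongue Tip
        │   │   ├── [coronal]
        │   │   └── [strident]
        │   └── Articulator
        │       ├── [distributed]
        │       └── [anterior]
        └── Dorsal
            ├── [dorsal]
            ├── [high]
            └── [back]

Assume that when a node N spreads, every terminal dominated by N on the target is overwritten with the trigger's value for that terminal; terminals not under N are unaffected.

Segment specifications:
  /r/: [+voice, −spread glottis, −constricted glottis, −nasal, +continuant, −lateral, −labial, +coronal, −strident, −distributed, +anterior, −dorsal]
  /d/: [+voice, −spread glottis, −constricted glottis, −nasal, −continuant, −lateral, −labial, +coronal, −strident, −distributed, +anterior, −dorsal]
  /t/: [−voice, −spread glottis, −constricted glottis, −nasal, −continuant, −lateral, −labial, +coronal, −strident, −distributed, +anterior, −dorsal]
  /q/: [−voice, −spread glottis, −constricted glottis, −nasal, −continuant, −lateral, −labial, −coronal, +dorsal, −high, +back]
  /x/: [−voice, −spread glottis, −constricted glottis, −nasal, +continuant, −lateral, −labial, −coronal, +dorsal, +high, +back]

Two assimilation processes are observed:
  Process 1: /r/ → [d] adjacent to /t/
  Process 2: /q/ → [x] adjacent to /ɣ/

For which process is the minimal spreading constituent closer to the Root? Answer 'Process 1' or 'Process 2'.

In Process 1, [continuant] changes, so the minimal spreading node is [continuant] at depth 2.
Process 2: the features that change are [continuant], [high]; the minimal node is Supralaryngeal (depth 1).
Depth 1 < depth 2; Process 2 involves the structurally higher constituent Supralaryngeal.

Process 2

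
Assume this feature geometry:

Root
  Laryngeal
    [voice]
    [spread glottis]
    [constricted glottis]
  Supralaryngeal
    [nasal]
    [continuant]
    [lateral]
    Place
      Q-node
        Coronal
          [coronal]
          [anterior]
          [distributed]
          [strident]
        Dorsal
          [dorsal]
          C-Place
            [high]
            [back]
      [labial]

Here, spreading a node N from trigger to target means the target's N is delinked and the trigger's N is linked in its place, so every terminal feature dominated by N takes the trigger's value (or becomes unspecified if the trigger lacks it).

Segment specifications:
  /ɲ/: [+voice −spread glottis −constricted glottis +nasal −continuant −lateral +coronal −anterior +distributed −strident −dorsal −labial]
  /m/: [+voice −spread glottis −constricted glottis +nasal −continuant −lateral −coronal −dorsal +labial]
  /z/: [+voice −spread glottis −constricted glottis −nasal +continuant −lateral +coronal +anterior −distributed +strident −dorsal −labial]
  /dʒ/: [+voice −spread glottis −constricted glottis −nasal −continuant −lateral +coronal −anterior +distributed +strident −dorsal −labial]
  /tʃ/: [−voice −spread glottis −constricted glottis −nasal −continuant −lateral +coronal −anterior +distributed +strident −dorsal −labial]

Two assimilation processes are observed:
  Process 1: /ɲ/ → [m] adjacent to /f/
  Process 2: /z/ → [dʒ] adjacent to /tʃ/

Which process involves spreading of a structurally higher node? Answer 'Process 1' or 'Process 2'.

Process 2

In Process 1, [labial], [coronal], [anterior], [distributed], [strident] change, so the minimal spreading node is Place at depth 2.
Process 2 alters [continuant], [anterior], [distributed]; the lowest common ancestor is Supralaryngeal (depth 1 from Root).
Supralaryngeal (depth 1) sits above Place (depth 2), making Process 2 the one with the higher spreading node.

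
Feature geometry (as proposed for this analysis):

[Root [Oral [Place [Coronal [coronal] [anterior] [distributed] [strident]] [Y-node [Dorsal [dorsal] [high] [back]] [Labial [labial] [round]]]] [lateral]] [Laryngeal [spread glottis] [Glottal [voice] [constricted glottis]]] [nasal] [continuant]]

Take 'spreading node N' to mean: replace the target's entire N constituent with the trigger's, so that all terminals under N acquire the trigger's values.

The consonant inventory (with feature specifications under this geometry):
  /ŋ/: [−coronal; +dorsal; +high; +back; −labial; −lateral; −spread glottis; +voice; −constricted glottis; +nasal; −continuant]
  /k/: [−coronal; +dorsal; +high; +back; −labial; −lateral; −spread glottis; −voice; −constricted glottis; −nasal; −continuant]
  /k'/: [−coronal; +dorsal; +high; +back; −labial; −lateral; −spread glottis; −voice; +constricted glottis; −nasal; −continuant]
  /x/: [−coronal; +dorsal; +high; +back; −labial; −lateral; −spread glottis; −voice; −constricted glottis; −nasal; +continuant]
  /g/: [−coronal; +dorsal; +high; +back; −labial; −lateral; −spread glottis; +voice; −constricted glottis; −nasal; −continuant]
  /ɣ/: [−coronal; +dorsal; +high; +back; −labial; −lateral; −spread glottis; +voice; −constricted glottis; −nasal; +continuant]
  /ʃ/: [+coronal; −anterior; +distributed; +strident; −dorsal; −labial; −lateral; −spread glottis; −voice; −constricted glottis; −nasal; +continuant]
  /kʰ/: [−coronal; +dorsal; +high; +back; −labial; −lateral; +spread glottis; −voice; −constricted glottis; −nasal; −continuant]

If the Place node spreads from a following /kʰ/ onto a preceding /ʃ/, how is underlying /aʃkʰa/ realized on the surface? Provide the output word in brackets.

The Place node dominates the terminals [coronal], [anterior], [distributed], [strident], [dorsal], [high], [back], [labial], [round].
After delinking /ʃ/'s Place and linking /kʰ/'s, the affected terminals become [−coronal], [+dorsal], [+high], [+back], [−labial]; [lateral], [spread glottis], [voice], … (outside Place) are retained from /ʃ/.
Among the inventory, only /x/ has exactly this specification, giving the surface form [axkʰa].

[axkʰa]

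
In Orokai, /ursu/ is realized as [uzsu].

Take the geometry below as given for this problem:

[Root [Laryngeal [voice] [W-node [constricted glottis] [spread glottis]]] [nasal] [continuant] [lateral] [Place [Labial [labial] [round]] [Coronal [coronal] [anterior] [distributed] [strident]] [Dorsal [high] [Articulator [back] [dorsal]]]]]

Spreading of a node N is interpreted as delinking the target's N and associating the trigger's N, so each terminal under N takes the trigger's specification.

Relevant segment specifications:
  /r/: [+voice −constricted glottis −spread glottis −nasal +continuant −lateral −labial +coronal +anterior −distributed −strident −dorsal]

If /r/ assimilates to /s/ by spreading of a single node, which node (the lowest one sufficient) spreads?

[strident]

Comparing /r/ with its surface form [z], the only feature that changes is [strident].
Since just one terminal is affected and it takes /s/'s value, spreading the terminal [strident] alone is sufficient and minimal.
[voice] stays as in /r/ although /s/ differs there, so no node dominating it spread; among the remaining candidates [strident] is the lowest that derives the output.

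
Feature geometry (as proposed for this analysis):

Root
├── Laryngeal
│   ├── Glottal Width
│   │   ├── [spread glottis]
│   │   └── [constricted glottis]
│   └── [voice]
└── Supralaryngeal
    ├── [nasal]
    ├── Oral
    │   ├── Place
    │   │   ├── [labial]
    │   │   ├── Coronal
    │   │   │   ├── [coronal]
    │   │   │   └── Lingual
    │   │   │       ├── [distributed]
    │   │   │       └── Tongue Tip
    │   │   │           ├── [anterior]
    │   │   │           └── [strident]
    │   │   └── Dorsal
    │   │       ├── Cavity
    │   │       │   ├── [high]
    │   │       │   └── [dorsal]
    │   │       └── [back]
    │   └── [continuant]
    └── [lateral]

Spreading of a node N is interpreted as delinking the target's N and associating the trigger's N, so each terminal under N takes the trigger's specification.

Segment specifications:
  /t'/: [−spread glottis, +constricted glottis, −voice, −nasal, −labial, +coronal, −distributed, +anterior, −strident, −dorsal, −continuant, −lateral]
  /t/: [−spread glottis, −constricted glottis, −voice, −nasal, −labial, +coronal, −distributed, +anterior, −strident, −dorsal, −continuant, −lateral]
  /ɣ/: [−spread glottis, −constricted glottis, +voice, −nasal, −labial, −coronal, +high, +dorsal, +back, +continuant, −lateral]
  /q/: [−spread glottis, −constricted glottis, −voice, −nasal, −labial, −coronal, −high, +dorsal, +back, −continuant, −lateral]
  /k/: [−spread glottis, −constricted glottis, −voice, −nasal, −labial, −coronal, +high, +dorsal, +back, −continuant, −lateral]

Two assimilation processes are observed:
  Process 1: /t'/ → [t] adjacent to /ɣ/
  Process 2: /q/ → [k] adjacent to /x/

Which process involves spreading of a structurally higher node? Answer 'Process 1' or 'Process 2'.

Process 1

Process 1 alters [constricted glottis]; the lowest dominating node is [constricted glottis] (depth 3 from Root).
Process 2: the feature that changes is [high]; the minimal node is [high] (depth 6).
[constricted glottis] (depth 3) sits above [high] (depth 6), making Process 1 the one with the higher spreading node.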